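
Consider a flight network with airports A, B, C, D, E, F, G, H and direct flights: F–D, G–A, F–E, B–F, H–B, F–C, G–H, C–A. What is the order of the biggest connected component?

8

Starting from A we can reach A, B, C, D, E, F, G, H. That is one component of size 8.
The largest has 8 vertices.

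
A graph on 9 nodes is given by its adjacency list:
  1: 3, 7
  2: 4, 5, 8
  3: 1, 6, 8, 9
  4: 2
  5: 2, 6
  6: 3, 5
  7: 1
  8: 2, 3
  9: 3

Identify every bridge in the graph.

1-3, 1-7, 2-4, 3-9

The edges on the cycle 5-2-8-3-6-5 are not bridges since each lies on that cycle.
But removing 2-4 disconnects 2 from 4; removing 3-9 disconnects 3 from 9; removing 3-1 disconnects 3 from 1; removing 7-1 disconnects 7 from 1 — these are bridges.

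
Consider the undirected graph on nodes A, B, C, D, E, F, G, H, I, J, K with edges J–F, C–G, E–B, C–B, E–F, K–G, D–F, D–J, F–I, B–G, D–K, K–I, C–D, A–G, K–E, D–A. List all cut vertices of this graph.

none

Removing A, for instance, still leaves 2 components. No single vertex removal increases the component count — the graph has no articulation points.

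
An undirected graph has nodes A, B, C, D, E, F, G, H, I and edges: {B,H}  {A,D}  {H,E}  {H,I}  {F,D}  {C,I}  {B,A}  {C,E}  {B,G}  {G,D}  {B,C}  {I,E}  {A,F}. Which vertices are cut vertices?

B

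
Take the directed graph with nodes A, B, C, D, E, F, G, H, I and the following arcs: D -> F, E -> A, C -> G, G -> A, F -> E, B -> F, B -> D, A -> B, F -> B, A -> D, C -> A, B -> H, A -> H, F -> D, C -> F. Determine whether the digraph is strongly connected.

No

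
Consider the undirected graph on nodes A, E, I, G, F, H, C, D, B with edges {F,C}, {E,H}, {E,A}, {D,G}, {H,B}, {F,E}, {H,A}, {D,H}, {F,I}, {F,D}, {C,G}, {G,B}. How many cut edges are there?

1

The edges on the cycle F-D-H-E-F are not bridges since each lies on that cycle.
But removing I–F disconnects I from F — this is a bridge.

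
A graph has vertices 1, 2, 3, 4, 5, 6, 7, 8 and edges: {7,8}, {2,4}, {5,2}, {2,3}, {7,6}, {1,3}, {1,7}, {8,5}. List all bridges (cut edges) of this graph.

2-4, 6-7

The edges on the cycle 1-7-8-5-2-3-1 are not bridges since each lies on that cycle.
But removing 7 - 6 disconnects 7 from 6; removing 2 - 4 disconnects 2 from 4 — these are bridges.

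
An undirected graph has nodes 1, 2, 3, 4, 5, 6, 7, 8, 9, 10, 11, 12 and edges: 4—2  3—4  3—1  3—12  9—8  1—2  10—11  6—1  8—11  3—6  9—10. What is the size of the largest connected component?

5 is isolated — a component by itself.
7 is isolated — a component by itself.
Starting from 8 we can reach 8, 9, 10, 11. That is one component of size 4.
Starting from 1 we can reach 1, 2, 3, 4, 6, 12. That is one component of size 6.
The largest has 6 vertices.

6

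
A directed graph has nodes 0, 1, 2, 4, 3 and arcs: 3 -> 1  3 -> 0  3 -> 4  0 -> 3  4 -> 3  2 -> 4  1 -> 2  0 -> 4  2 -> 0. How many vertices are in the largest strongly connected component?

{0, 1, 2, 3, 4} are all mutually reachable — one SCC of size 5.
The largest has 5 vertices.

5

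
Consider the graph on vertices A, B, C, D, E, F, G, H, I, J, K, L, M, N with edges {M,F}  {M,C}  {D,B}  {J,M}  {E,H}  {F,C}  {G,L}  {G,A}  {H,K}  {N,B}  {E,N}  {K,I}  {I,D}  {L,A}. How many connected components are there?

Starting from A we can reach A, G, L. That is one component of size 3.
Starting from C we can reach C, F, J, M. That is one component of size 4.
Starting from B we can reach B, D, E, H, I, K, N. That is one component of size 7.
Total: 3 components.

3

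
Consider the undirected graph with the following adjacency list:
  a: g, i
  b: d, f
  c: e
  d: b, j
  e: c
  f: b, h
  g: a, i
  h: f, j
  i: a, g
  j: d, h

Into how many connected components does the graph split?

Starting from c we can reach c, e. That is one component of size 2.
Starting from a we can reach a, g, i. That is one component of size 3.
Starting from b we can reach b, d, f, h, j. That is one component of size 5.
Total: 3 components.

3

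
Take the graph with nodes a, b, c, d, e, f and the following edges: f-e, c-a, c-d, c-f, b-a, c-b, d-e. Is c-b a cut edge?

After removing c-b, the path c-a-b still connects them, so the edge is not a bridge.

No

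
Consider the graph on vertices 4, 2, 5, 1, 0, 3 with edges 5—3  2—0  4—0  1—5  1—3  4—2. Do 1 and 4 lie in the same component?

No

The component containing 1 is {1, 3, 5}, and 4 is not in it.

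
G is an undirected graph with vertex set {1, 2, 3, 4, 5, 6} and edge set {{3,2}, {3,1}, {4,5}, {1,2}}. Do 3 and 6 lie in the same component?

No

The component containing 3 is {1, 2, 3}, and 6 is not in it.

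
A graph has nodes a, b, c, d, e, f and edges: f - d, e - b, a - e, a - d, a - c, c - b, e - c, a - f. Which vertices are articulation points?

Removing a increases the component count from 1 to 2, so a is a cut vertex.
By contrast removing d leaves 1 component; it is not a cut vertex. No other vertex is a cut vertex either.

a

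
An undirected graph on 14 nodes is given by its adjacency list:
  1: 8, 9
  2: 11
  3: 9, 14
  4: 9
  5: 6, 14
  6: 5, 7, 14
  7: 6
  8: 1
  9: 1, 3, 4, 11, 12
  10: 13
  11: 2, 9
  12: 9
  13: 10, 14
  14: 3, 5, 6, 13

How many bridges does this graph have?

11

The edges on the cycle 14-6-5-14 are not bridges since each lies on that cycle.
But removing 4-9 disconnects 4 from 9; removing 8-1 disconnects 8 from 1; removing 14-3 disconnects 14 from 3; removing 11-9 disconnects 11 from 9 — these are bridges.
In total 11 edges are bridges.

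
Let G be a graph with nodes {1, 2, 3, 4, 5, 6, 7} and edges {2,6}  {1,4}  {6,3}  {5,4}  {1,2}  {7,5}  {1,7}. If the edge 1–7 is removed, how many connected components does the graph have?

1

1 and 7 are still connected via 1-4-5-7, so the component count stays at 1.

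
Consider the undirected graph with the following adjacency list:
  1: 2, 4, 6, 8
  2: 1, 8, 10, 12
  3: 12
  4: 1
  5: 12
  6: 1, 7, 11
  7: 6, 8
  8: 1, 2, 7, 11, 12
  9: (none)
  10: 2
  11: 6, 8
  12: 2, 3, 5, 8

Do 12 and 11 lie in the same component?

From 12 we can reach 1, 2, 3, 4, 5, 6, 7, 8, 10, 11, 12, which includes 11.

Yes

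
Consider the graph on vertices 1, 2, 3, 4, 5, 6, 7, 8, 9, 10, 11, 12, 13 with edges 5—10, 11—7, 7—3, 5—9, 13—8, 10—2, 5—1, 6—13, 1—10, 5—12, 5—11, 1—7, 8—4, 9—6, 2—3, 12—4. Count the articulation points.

1

Removing 5 increases the component count from 1 to 2, so 5 is a cut vertex.
By contrast removing 2 leaves 1 component; it is not a cut vertex. No other vertex is a cut vertex either.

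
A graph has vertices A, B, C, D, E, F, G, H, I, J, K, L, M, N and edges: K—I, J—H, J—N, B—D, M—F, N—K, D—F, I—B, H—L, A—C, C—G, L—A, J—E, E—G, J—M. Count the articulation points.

1

Removing J increases the component count from 1 to 2, so J is a cut vertex.
By contrast removing H leaves 1 component; it is not a cut vertex. No other vertex is a cut vertex either.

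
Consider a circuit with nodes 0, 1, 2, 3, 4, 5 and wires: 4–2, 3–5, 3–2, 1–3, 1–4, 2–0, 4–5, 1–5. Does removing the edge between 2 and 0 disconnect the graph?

Yes

Removing 2–0 leaves no path between 2 and 0: the component count goes from 1 to 2. So it is a bridge.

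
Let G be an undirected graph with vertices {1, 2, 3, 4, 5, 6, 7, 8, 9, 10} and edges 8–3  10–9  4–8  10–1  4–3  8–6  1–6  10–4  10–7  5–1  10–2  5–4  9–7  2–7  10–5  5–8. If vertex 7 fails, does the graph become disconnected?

No

Deleting 7 leaves 1 component (was 1) (its neighbors 2, 9, 10 remain connected to each other), so 7 is not a cut vertex.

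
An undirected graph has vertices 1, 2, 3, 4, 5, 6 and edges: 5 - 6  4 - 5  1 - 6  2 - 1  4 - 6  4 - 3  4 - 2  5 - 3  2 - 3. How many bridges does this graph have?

0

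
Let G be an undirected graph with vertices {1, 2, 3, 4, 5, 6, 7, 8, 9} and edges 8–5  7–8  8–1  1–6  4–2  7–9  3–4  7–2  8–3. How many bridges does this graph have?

4

The edges on the cycle 7-8-3-4-2-7 are not bridges since each lies on that cycle.
But removing 8–5 disconnects 8 from 5; removing 6–1 disconnects 6 from 1; removing 8–1 disconnects 8 from 1; removing 7–9 disconnects 7 from 9 — these are bridges.
That makes 4 bridges.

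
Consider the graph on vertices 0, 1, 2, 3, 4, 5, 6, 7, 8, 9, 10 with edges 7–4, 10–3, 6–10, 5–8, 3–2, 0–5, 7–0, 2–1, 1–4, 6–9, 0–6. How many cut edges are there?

3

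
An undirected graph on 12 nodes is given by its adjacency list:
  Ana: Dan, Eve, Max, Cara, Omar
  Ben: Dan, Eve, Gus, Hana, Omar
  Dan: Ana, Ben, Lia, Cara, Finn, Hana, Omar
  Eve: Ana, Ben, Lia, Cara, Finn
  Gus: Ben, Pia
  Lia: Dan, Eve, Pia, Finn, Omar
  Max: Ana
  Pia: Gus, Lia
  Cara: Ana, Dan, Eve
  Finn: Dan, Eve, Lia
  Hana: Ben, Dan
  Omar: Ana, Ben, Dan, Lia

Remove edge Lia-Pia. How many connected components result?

1

Lia and Pia are still connected via Lia-Eve-Ben-Gus-Pia, so the component count stays at 1.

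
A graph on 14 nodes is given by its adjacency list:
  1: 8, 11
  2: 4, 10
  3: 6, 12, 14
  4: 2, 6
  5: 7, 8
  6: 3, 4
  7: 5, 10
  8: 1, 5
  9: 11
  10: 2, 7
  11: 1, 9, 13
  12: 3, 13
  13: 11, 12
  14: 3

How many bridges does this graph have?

2

The edges on the cycle 8-5-7-10-2-4-6-3-12-13-11-1-8 are not bridges since each lies on that cycle.
But removing 14-3 disconnects 14 from 3; removing 11-9 disconnects 11 from 9 — these are bridges.
That makes 2 bridges.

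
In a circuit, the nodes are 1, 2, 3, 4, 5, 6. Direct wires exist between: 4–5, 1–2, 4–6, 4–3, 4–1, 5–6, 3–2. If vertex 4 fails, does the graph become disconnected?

Yes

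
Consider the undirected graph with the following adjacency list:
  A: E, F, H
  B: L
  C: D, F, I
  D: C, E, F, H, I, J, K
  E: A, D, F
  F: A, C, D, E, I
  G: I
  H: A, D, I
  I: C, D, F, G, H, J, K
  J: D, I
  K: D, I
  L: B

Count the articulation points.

Removing I increases the component count from 2 to 3, so I is a cut vertex.
By contrast removing H leaves 2 components; it is not a cut vertex. No other vertex is a cut vertex either.

1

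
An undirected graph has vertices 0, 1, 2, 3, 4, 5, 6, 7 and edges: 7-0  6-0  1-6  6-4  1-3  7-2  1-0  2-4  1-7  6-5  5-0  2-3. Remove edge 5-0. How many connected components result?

5 and 0 are still connected via 5-6-0, so the component count stays at 1.

1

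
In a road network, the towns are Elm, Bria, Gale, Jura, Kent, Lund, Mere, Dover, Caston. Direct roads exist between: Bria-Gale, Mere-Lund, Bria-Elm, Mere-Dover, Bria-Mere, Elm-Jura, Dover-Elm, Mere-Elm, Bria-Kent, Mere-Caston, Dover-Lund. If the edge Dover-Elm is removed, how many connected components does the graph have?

Dover and Elm are still connected via Dover-Mere-Elm, so the component count stays at 1.

1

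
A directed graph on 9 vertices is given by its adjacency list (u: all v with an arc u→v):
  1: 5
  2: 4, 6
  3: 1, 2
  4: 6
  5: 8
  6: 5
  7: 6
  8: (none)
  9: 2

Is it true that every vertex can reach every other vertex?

There is no directed path from 4 to 1, so the graph is not strongly connected.

No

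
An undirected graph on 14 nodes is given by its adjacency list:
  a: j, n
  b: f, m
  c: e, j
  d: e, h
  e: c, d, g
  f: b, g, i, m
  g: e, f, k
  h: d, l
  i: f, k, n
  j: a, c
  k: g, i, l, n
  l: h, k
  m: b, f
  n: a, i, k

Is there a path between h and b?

Yes

From h we can reach a, b, c, d, e, f, g, h, i, j, k, l, m, n, which includes b.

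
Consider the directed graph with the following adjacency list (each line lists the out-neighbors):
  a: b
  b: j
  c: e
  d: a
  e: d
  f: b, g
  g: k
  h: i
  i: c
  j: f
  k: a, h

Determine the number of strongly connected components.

{a, b, c, d, e, f, g, h, i, j, k} are all mutually reachable — one SCC of size 11.
That gives 1 strongly connected component.

1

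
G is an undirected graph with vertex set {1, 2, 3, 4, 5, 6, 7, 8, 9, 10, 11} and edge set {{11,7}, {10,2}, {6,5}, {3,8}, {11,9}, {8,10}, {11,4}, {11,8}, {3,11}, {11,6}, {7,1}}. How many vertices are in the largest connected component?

11

Starting from 1 we can reach 1, 2, 3, 4, 5, 6, 7, 8, 9, 10, 11. That is one component of size 11.
The largest has 11 vertices.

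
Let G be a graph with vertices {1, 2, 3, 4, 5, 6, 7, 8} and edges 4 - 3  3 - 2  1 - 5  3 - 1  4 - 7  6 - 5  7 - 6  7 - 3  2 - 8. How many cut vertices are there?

2

Removing 2 increases the component count from 1 to 2, so 2 is a cut vertex.
Removing 3 increases the component count from 1 to 2, so 3 is a cut vertex.
By contrast removing 8 leaves 1 component; it is not a cut vertex. No other vertex is a cut vertex either.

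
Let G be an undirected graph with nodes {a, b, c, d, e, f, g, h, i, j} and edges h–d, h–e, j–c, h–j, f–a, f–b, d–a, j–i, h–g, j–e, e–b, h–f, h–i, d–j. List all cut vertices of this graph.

h, j

Removing h increases the component count from 1 to 2, so h is a cut vertex.
Removing j increases the component count from 1 to 2, so j is a cut vertex.
By contrast removing a leaves 1 component; it is not a cut vertex. No other vertex is a cut vertex either.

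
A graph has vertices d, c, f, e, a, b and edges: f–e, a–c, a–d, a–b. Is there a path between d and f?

The component containing d is {a, b, c, d}, and f is not in it.

No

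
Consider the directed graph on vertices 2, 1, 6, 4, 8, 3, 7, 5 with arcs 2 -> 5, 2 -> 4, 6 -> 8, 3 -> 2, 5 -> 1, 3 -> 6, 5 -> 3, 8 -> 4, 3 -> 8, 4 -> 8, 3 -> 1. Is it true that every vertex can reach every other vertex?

There is no directed path from 8 to 1, so the graph is not strongly connected.

No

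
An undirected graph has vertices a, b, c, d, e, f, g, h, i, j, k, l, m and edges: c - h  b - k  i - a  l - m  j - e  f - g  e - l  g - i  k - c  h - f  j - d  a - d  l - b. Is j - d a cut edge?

No

After removing j - d, the path j-e-l-b-k-c-h-f-g-i-a-d still connects them, so the edge is not a bridge.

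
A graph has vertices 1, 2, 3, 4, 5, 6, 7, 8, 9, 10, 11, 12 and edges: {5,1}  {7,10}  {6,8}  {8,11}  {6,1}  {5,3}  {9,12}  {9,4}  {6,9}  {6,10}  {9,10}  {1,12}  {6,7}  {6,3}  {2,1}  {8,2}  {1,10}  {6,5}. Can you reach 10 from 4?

Yes

From 4 we can reach 1, 2, 3, 4, 5, 6, 7, 8, 9, 10, 11, 12, which includes 10.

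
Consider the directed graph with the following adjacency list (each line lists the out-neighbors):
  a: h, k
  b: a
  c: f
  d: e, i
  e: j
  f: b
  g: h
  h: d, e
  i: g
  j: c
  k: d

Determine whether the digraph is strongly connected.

Yes

From g we can reach every vertex (a, b, c, d, e, f, g, h, i, j, k), and every vertex can reach g (a, b, c, d, e, f, g, h, i, j, k). So the whole graph is one strongly connected component.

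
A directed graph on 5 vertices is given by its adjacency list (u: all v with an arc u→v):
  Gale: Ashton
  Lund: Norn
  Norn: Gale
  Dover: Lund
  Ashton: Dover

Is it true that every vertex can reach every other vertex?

Yes

From Gale we can reach every vertex (Gale, Lund, Norn, Dover, Ashton), and every vertex can reach Gale (Gale, Lund, Norn, Dover, Ashton). So the whole graph is one strongly connected component.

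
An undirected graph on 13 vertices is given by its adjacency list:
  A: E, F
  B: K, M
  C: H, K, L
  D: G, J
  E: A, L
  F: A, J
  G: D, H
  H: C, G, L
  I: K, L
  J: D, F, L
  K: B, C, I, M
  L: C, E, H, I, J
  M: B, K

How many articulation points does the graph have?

1

Removing K increases the component count from 1 to 2, so K is a cut vertex.
By contrast removing E leaves 1 component; it is not a cut vertex. No other vertex is a cut vertex either.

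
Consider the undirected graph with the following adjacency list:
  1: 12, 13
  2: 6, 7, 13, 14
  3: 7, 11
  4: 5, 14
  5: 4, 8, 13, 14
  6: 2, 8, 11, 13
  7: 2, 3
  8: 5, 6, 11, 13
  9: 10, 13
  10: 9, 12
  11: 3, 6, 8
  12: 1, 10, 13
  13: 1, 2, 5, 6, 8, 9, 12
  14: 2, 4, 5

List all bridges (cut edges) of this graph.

The edges on the cycle 13-6-8-13 are not bridges since each lies on that cycle.
Every edge lies on some cycle, so there are no bridges.

none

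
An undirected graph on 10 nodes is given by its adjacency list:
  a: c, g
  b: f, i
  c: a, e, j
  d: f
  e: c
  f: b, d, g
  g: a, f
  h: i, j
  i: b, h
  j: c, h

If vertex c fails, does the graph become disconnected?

Deleting c raises the number of components from 1 to 2, so c is a cut vertex.

Yes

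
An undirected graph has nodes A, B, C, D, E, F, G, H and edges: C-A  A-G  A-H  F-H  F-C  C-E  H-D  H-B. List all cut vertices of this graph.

A, C, H

Removing A increases the component count from 1 to 2, so A is a cut vertex.
Removing C increases the component count from 1 to 2, so C is a cut vertex.
Removing H increases the component count from 1 to 3, so H is a cut vertex.
By contrast removing E leaves 1 component; it is not a cut vertex. No other vertex is a cut vertex either.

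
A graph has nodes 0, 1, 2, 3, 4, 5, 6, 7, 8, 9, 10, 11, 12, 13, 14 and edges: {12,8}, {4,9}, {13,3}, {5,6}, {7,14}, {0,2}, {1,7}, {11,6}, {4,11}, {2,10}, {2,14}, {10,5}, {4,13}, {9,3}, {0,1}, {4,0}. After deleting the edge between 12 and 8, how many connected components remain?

3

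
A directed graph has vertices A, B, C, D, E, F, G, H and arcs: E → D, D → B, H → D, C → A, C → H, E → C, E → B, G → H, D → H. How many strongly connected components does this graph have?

7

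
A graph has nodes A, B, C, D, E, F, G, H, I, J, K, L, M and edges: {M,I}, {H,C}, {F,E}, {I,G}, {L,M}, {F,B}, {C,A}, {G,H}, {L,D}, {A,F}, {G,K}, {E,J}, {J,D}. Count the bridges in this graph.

The edges on the cycle L-M-I-G-H-C-A-F-E-J-D-L are not bridges since each lies on that cycle.
But removing B - F disconnects B from F; removing G - K disconnects G from K — these are bridges.
That makes 2 bridges.

2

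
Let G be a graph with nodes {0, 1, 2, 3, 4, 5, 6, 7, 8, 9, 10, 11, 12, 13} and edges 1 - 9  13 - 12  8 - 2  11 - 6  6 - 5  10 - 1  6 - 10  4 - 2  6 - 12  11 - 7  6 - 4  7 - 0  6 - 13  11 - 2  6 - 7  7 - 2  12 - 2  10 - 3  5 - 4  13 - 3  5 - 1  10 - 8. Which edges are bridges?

0-7, 1-9

The edges on the cycle 11-6-5-4-2-7-11 are not bridges since each lies on that cycle.
But removing 7 - 0 disconnects 7 from 0; removing 9 - 1 disconnects 9 from 1 — these are bridges.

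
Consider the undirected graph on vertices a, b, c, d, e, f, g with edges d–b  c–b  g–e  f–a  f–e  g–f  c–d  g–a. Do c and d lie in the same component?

Yes

From c we can reach b, c, d, which includes d.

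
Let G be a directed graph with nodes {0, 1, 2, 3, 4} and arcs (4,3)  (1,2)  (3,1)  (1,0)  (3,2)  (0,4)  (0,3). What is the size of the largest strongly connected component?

4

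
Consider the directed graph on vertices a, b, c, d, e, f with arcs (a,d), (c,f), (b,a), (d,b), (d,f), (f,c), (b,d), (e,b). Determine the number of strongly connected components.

3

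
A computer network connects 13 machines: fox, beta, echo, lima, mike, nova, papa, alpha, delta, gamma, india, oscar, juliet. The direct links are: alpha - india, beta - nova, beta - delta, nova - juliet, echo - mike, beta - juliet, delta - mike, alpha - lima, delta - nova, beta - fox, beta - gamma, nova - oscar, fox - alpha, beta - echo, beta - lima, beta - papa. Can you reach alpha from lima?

Yes

From lima we can reach fox, beta, echo, lima, mike, nova, papa, alpha, delta, gamma, india, oscar, juliet, which includes alpha.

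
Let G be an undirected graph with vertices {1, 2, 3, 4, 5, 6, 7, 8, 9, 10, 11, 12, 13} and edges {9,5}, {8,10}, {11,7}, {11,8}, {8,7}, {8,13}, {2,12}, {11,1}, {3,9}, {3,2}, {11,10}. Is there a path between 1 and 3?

The component containing 1 is {1, 7, 8, 10, 11, 13}, and 3 is not in it.

No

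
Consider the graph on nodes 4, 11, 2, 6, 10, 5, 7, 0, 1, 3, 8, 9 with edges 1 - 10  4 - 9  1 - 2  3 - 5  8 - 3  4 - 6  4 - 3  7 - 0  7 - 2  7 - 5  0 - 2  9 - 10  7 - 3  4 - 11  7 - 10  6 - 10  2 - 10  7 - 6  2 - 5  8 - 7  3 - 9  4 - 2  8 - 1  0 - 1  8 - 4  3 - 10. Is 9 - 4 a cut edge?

After removing 9 - 4, the path 9-3-4 still connects them, so the edge is not a bridge.

No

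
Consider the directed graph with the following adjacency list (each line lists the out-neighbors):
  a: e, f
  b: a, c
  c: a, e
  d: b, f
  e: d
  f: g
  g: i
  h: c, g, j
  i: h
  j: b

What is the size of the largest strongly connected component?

10

{a, b, c, d, e, f, g, h, i, j} are all mutually reachable — one SCC of size 10.
The largest has 10 vertices.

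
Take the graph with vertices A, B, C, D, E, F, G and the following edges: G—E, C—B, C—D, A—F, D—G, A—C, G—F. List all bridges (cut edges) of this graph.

The edges on the cycle A-C-D-G-F-A are not bridges since each lies on that cycle.
But removing G—E disconnects G from E; removing C—B disconnects C from B — these are bridges.

B-C, E-G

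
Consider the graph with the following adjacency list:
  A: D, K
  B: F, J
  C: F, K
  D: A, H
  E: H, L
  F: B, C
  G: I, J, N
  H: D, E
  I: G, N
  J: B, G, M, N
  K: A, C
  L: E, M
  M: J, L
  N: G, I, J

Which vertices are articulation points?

J

Removing J increases the component count from 1 to 2, so J is a cut vertex.
By contrast removing I leaves 1 component; it is not a cut vertex. No other vertex is a cut vertex either.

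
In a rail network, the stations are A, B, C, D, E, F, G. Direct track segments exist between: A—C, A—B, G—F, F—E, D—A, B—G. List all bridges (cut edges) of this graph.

A-B, A-C, A-D, B-G, E-F, F-G

removing A—C disconnects A from C; removing B—G disconnects B from G; removing D—A disconnects D from A; removing A—B disconnects A from B — these are bridges.
In total 6 edges are bridges.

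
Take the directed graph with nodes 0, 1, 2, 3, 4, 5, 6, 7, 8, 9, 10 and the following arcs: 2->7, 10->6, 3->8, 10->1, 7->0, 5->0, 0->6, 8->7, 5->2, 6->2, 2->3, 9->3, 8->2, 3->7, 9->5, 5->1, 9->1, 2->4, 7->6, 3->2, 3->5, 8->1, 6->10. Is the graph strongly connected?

No

There is no directed path from 6 to 9, so the graph is not strongly connected.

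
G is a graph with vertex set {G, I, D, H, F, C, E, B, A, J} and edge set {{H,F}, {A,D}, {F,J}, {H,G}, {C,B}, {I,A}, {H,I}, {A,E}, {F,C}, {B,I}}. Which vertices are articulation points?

Removing A increases the component count from 1 to 3, so A is a cut vertex.
Removing F increases the component count from 1 to 2, so F is a cut vertex.
Removing H increases the component count from 1 to 2, so H is a cut vertex.
Likewise I is a cut vertex.
By contrast removing G leaves 1 component; it is not a cut vertex. No other vertex is a cut vertex either.

A, F, H, I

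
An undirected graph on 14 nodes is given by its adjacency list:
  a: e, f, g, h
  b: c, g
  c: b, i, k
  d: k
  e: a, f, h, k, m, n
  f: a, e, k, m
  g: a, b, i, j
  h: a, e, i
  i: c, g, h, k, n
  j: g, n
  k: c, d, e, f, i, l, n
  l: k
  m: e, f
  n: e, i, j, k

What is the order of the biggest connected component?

Starting from a we can reach a, b, c, d, e, f, g, h, i, j, k, l, m, n. That is one component of size 14.
The largest has 14 vertices.

14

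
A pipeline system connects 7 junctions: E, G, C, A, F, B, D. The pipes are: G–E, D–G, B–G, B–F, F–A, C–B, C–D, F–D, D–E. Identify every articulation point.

F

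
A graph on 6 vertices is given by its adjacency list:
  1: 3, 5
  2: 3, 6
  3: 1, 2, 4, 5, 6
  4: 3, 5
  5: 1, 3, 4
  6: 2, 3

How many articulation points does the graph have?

1

Removing 3 increases the component count from 1 to 2, so 3 is a cut vertex.
By contrast removing 6 leaves 1 component; it is not a cut vertex. No other vertex is a cut vertex either.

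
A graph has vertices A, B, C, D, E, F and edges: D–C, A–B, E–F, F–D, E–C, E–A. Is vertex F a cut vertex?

No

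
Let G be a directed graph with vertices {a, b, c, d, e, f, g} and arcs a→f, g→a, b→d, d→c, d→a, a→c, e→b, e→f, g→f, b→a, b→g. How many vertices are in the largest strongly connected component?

1

{e} is an SCC by itself.
{d} is an SCC by itself.
{a} is an SCC by itself.
{b} is an SCC by itself.
{g} is an SCC by itself.
(and 2 more singleton SCCs)
The largest has 1 vertex.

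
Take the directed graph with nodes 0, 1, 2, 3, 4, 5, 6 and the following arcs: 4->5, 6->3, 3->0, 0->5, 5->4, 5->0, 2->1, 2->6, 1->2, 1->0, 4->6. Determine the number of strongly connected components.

{0, 3, 4, 5, 6} are all mutually reachable — one SCC of size 5.
{1, 2} are all mutually reachable — one SCC of size 2.
That gives 2 strongly connected components.

2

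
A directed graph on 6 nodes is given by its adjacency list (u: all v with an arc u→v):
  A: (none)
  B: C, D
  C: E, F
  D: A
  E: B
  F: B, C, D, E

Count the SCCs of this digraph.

3

{B, C, E, F} are all mutually reachable — one SCC of size 4.
{A} is an SCC by itself.
{D} is an SCC by itself.
That gives 3 strongly connected components.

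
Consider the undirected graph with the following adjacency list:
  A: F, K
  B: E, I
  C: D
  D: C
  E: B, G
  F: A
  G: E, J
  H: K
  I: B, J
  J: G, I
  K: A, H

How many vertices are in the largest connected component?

Starting from C we can reach C, D. That is one component of size 2.
Starting from A we can reach A, F, H, K. That is one component of size 4.
Starting from B we can reach B, E, G, I, J. That is one component of size 5.
The largest has 5 vertices.

5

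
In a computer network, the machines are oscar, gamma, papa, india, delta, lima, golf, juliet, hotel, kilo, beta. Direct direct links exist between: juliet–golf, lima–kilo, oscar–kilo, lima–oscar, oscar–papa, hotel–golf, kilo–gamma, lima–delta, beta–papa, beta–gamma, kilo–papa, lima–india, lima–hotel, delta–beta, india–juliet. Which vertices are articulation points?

lima

Removing lima increases the component count from 1 to 2, so lima is a cut vertex.
By contrast removing hotel leaves 1 component; it is not a cut vertex. No other vertex is a cut vertex either.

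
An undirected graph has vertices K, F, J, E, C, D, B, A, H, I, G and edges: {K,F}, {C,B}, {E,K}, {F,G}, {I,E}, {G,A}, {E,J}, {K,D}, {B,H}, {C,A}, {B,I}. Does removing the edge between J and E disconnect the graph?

Yes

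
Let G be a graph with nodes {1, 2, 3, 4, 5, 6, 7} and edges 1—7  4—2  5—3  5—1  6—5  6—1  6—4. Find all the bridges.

1-7, 2-4, 3-5, 4-6

The edges on the cycle 6-5-1-6 are not bridges since each lies on that cycle.
But removing 5—3 disconnects 5 from 3; removing 1—7 disconnects 1 from 7; removing 4—2 disconnects 4 from 2; removing 6—4 disconnects 6 from 4 — these are bridges.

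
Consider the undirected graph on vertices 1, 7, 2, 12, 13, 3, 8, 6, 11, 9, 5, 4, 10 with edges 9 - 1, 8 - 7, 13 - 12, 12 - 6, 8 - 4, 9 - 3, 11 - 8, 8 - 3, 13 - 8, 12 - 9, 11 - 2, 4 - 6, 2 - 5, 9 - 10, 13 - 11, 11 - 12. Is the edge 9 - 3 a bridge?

After removing 9 - 3, the path 9-12-13-8-3 still connects them, so the edge is not a bridge.

No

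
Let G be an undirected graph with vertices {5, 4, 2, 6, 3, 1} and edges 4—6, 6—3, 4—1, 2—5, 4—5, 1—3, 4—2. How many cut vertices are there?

1

Removing 4 increases the component count from 1 to 2, so 4 is a cut vertex.
By contrast removing 3 leaves 1 component; it is not a cut vertex. No other vertex is a cut vertex either.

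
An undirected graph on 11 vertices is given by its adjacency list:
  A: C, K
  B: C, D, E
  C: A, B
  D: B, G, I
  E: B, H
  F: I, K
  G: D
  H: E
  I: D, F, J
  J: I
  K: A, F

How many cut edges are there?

The edges on the cycle K-A-C-B-D-I-F-K are not bridges since each lies on that cycle.
But removing E-B disconnects E from B; removing E-H disconnects E from H; removing J-I disconnects J from I; removing D-G disconnects D from G — these are bridges.
That makes 4 bridges.

4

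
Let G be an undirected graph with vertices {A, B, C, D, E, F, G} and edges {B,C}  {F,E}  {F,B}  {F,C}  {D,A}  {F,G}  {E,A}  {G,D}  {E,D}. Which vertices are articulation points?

Removing F increases the component count from 1 to 2, so F is a cut vertex.
By contrast removing D leaves 1 component; it is not a cut vertex. No other vertex is a cut vertex either.

F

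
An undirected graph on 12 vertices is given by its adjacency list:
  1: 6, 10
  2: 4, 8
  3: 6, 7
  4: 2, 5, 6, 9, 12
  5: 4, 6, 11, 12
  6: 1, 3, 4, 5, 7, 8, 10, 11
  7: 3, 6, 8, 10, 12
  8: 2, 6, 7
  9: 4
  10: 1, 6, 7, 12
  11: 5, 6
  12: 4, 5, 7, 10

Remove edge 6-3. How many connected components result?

6 and 3 are still connected via 6-7-3, so the component count stays at 1.

1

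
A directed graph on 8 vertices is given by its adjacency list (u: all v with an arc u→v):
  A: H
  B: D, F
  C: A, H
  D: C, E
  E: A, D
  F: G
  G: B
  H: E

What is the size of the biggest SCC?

5

{A, C, D, E, H} are all mutually reachable — one SCC of size 5.
{B, F, G} are all mutually reachable — one SCC of size 3.
The largest has 5 vertices.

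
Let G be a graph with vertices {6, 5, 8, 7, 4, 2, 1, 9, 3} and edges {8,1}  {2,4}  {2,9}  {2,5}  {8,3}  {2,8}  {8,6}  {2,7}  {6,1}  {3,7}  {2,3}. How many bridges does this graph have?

3

The edges on the cycle 2-8-3-7-2 are not bridges since each lies on that cycle.
But removing 2 - 4 disconnects 2 from 4; removing 2 - 5 disconnects 2 from 5; removing 2 - 9 disconnects 2 from 9 — these are bridges.
That makes 3 bridges.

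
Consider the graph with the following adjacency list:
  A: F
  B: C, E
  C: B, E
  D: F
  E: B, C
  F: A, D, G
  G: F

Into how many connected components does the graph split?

2

Starting from B we can reach B, C, E. That is one component of size 3.
Starting from A we can reach A, D, F, G. That is one component of size 4.
Total: 2 components.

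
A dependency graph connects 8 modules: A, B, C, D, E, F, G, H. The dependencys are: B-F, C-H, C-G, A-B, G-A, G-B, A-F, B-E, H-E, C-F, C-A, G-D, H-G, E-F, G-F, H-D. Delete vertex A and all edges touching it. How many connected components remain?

1

With A gone, the remaining components are: {B, C, D, E, F, G, H}.
That is 1 component.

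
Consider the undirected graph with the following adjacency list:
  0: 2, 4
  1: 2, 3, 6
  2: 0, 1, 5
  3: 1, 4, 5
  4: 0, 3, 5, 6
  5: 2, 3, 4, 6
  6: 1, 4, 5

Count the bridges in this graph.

0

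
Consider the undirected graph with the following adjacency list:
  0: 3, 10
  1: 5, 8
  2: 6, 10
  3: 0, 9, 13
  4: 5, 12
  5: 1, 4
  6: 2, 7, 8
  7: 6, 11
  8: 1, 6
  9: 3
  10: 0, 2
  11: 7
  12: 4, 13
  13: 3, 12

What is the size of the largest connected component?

14

Starting from 0 we can reach 0, 1, 2, 3, 4, 5, 6, 7, 8, 9, 10, 11, 12, 13. That is one component of size 14.
The largest has 14 vertices.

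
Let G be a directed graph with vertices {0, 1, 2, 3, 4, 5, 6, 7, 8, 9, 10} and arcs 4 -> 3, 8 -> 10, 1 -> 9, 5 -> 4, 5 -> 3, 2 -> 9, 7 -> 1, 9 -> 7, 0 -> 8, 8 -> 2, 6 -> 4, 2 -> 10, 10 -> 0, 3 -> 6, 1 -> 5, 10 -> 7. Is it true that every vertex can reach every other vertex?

No

There is no directed path from 6 to 5, so the graph is not strongly connected.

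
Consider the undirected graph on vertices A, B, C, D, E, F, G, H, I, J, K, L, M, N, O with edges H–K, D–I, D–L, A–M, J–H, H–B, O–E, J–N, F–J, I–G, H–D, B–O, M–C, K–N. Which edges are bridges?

A-M, B-H, B-O, C-M, D-H, D-I, D-L, E-O, F-J, G-I

The edges on the cycle J-H-K-N-J are not bridges since each lies on that cycle.
But removing J–F disconnects J from F; removing B–O disconnects B from O; removing G–I disconnects G from I; removing M–C disconnects M from C — these are bridges.
In total 10 edges are bridges.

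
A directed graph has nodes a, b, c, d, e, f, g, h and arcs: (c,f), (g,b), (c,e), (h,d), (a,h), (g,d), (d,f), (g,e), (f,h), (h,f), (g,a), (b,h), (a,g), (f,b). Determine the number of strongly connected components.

4

{b, d, f, h} are all mutually reachable — one SCC of size 4.
{a, g} are all mutually reachable — one SCC of size 2.
{e} is an SCC by itself.
{c} is an SCC by itself.
That gives 4 strongly connected components.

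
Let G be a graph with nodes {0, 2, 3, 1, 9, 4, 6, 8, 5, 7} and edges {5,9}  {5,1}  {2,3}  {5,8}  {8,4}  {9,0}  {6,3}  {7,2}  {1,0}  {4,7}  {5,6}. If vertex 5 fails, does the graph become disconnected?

Yes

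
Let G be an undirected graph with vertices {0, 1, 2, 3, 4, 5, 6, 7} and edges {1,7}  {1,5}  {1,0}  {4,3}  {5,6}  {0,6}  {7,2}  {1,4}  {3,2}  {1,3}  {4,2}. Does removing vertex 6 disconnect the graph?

Deleting 6 leaves 1 component (was 1) (its neighbors 0, 5 remain connected to each other), so 6 is not a cut vertex.

No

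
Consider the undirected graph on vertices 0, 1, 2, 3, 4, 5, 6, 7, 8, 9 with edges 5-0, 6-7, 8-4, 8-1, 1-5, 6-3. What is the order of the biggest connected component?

9 is isolated — a component by itself.
2 is isolated — a component by itself.
Starting from 3 we can reach 3, 6, 7. That is one component of size 3.
Starting from 0 we can reach 0, 1, 4, 5, 8. That is one component of size 5.
The largest has 5 vertices.

5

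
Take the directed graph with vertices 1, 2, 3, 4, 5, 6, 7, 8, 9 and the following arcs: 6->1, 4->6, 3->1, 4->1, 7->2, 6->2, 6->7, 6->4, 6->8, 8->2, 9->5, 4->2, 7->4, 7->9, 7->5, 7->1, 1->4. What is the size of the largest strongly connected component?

4

{1, 4, 6, 7} are all mutually reachable — one SCC of size 4.
{8} is an SCC by itself.
{2} is an SCC by itself.
{3} is an SCC by itself.
{5} is an SCC by itself.
(and 1 more singleton SCC)
The largest has 4 vertices.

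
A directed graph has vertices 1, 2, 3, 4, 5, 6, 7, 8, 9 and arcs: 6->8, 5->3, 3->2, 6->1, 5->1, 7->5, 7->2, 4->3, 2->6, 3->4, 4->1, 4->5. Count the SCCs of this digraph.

7

{3, 4, 5} are all mutually reachable — one SCC of size 3.
{9} is an SCC by itself.
{2} is an SCC by itself.
{7} is an SCC by itself.
{6} is an SCC by itself.
(and 2 more singleton SCCs)
That gives 7 strongly connected components.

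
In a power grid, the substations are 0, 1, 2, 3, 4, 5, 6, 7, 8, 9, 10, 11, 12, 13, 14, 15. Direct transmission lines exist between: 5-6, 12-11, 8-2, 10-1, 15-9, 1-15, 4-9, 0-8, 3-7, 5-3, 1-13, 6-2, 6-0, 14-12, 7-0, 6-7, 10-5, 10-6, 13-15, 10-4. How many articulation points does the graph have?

2

Removing 10 increases the component count from 2 to 3, so 10 is a cut vertex.
Removing 12 increases the component count from 2 to 3, so 12 is a cut vertex.
By contrast removing 6 leaves 2 components; it is not a cut vertex. No other vertex is a cut vertex either.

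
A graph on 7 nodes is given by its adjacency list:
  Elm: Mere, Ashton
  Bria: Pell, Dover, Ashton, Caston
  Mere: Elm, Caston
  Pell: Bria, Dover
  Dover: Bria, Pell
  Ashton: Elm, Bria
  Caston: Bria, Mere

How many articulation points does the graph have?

1

Removing Bria increases the component count from 1 to 2, so Bria is a cut vertex.
By contrast removing Caston leaves 1 component; it is not a cut vertex. No other vertex is a cut vertex either.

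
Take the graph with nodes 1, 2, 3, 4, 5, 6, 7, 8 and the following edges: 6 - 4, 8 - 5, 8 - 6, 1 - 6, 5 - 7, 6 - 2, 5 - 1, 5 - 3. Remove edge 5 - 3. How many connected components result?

2

Before removal there is 1 component.
5 - 3 is a bridge — removing it separates 5's side from 3's side.
After removal: 2 components.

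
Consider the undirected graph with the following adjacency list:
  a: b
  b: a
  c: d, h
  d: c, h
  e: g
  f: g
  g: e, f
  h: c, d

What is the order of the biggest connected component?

3

Starting from a we can reach a, b. That is one component of size 2.
Starting from c we can reach c, d, h. That is one component of size 3.
Starting from e we can reach e, f, g. That is one component of size 3.
The largest has 3 vertices.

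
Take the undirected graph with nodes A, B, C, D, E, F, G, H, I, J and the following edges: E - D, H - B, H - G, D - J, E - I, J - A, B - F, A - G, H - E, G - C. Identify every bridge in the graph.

B-F, B-H, C-G, E-I

The edges on the cycle H-E-D-J-A-G-H are not bridges since each lies on that cycle.
But removing F - B disconnects F from B; removing I - E disconnects I from E; removing H - B disconnects H from B; removing G - C disconnects G from C — these are bridges.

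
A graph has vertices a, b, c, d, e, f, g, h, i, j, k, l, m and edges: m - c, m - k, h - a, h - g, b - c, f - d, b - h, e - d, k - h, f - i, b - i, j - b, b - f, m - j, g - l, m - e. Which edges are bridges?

a-h, g-h, g-l

The edges on the cycle m-k-h-b-j-m are not bridges since each lies on that cycle.
But removing g - l disconnects g from l; removing a - h disconnects a from h; removing g - h disconnects g from h — these are bridges.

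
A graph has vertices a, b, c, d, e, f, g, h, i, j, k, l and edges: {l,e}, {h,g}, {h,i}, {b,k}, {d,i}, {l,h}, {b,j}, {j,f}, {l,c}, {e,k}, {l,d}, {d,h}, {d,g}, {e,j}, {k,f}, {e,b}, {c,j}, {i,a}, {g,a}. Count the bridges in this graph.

The edges on the cycle d-i-a-g-d are not bridges since each lies on that cycle.
Every edge lies on some cycle, so there are no bridges.

0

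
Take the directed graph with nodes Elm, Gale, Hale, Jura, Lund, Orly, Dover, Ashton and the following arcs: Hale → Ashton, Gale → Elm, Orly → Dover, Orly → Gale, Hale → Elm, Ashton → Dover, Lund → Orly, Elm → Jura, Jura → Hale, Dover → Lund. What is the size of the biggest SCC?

8

{Elm, Gale, Hale, Jura, Lund, Orly, Dover, Ashton} are all mutually reachable — one SCC of size 8.
The largest has 8 vertices.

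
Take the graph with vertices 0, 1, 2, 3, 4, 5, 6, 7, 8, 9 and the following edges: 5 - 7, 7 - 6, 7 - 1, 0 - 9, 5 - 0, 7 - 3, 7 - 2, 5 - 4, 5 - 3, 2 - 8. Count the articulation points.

Removing 0 increases the component count from 1 to 2, so 0 is a cut vertex.
Removing 2 increases the component count from 1 to 2, so 2 is a cut vertex.
Removing 5 increases the component count from 1 to 3, so 5 is a cut vertex.
Likewise 7 is a cut vertex.
By contrast removing 1 leaves 1 component; it is not a cut vertex. No other vertex is a cut vertex either.

4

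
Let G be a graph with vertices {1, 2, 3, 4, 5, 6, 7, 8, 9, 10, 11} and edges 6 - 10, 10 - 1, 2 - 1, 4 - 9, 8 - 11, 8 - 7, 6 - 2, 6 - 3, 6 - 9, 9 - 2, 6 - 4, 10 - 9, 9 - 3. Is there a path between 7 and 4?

The component containing 7 is {7, 8, 11}, and 4 is not in it.

No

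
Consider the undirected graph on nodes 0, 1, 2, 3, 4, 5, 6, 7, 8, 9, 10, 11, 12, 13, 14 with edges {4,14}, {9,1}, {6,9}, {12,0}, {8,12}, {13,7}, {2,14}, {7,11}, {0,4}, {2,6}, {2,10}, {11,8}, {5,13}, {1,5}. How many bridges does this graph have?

1

The edges on the cycle 2-6-9-1-5-13-7-11-8-12-0-4-14-2 are not bridges since each lies on that cycle.
But removing 2 - 10 disconnects 2 from 10 — this is a bridge.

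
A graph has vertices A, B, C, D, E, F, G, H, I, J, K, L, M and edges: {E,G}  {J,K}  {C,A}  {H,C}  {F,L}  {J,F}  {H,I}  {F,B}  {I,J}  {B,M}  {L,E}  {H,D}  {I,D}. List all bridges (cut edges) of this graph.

A-C, B-F, B-M, C-H, E-G, E-L, F-J, F-L, I-J, J-K

The edges on the cycle H-I-D-H are not bridges since each lies on that cycle.
But removing J—K disconnects J from K; removing H—C disconnects H from C; removing E—L disconnects E from L; removing B—M disconnects B from M — these are bridges.
In total 10 edges are bridges.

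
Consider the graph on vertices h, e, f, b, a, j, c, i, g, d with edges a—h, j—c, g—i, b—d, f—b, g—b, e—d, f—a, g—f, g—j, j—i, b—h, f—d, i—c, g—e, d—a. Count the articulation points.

Removing g increases the component count from 1 to 2, so g is a cut vertex.
By contrast removing e leaves 1 component; it is not a cut vertex. No other vertex is a cut vertex either.

1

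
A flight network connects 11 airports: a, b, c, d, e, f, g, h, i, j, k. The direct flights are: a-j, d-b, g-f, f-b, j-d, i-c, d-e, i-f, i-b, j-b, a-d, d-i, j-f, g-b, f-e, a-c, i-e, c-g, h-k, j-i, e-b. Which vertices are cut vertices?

none

Removing j, for instance, still leaves 2 components. No single vertex removal increases the component count — the graph has no articulation points.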